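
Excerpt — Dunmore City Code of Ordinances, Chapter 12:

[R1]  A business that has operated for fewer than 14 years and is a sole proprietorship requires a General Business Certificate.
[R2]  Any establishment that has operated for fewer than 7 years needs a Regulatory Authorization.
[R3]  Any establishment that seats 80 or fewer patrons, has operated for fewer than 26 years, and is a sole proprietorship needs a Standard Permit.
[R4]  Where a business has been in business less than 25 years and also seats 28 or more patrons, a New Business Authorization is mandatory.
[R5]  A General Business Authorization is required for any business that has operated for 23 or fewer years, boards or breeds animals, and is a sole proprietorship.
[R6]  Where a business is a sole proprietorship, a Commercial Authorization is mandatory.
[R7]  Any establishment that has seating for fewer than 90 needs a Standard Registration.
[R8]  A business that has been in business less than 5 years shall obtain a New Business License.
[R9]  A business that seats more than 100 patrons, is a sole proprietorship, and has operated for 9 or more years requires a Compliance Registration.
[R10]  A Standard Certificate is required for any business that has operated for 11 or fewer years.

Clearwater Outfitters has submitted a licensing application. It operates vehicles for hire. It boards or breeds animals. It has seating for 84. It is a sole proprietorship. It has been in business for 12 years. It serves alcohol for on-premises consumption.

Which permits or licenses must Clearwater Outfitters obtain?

Commercial Authorization, General Business Authorization, General Business Certificate, New Business Authorization, Standard Registration

[R1] years in business 12 < 14; is a sole proprietorship → General Business Certificate required.
[R2] years in business 12 ≥ 7 → Regulatory Authorization not required.
[R3] seating 84 > 80; years in business 12 < 26; is a sole proprietorship → Standard Permit not required.
[R4] years in business 12 < 25; seating 84 ≥ 28 → New Business Authorization required.
[R5] years in business 12 ≤ 23; boards or breeds animals; is a sole proprietorship → General Business Authorization required.
[R6] is a sole proprietorship → Commercial Authorization required.
[R7] seating 84 < 90 → Standard Registration required.
[R8] years in business 12 ≥ 5 → New Business License not required.
[R9] seating 84 ≤ 100; is a sole proprietorship; years in business 12 ≥ 9 → Compliance Registration not required.
[R10] years in business 12 > 11 → Standard Certificate not required.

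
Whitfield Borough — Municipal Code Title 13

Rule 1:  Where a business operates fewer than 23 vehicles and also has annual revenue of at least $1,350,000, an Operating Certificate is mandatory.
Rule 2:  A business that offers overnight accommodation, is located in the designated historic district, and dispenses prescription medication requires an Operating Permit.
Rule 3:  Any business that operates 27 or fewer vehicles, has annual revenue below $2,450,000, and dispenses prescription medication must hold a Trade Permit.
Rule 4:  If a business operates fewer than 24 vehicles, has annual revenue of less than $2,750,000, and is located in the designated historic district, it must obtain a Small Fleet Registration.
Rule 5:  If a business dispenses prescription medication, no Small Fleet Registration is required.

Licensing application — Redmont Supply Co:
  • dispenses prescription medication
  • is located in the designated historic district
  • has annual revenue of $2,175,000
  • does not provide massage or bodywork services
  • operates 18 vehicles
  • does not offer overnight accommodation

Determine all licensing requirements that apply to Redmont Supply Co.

Operating Certificate, Trade Permit

Rule 1: vehicles 18 < 23; revenue $2,175,000 ≥ $1,350,000 → Operating Certificate required.
Rule 2: does not offer overnight accommodation; is located in the designated historic district; dispenses prescription medication → Operating Permit not required.
Rule 3: vehicles 18 ≤ 27; revenue $2,175,000 < $2,450,000; dispenses prescription medication → Trade Permit required.
Rule 4: vehicles 18 < 24; revenue $2,175,000 < $2,750,000; is located in the designated historic district → Small Fleet Registration required.
Rule 5: dispenses prescription medication → exempt from Small Fleet Registration.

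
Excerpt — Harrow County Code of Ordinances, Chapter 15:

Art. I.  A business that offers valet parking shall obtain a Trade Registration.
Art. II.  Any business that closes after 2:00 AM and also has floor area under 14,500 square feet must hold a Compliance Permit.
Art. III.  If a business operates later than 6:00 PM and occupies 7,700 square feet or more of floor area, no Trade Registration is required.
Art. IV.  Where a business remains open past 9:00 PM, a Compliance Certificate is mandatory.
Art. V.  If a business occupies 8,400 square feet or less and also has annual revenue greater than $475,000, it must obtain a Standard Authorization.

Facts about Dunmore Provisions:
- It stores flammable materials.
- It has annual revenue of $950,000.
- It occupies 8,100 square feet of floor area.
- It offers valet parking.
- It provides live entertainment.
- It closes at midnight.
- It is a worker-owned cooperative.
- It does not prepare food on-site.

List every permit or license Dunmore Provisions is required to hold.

Compliance Certificate, Standard Authorization

Art. I. offers valet parking → Trade Registration required.
Art. II. closes midnight, at/before 2:00 AM; floor area 8,100 square feet < 14,500 square feet → Compliance Permit not required.
Art. III. closes midnight, after 6:00 PM; floor area 8,100 square feet ≥ 7,700 square feet → exempt from Trade Registration.
Art. IV. closes midnight, after 9:00 PM → Compliance Certificate required.
Art. V. floor area 8,100 square feet ≤ 8,400 square feet; revenue $950,000 > $475,000 → Standard Authorization required.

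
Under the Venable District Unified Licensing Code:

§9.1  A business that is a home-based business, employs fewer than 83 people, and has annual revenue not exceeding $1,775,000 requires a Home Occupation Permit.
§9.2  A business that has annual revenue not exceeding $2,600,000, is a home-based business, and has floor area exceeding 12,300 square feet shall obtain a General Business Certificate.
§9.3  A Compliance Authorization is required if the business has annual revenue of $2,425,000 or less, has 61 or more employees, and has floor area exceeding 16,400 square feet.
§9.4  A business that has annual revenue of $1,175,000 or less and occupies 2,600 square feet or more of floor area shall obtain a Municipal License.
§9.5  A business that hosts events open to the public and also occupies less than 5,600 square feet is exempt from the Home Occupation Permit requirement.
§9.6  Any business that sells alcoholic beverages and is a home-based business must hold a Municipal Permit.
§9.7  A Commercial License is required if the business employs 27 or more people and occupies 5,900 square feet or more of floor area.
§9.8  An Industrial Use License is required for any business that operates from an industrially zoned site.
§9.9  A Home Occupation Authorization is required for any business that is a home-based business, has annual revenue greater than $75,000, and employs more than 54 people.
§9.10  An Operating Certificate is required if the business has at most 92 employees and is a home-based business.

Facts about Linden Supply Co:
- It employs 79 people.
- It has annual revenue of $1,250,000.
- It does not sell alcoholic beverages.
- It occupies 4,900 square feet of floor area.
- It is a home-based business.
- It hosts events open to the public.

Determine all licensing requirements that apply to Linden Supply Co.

§9.1 is a home-based business; employees 79 < 83; revenue $1,250,000 ≤ $1,775,000 → Home Occupation Permit required.
§9.2 revenue $1,250,000 ≤ $2,600,000; is a home-based business; floor area 4,900 square feet ≤ 12,300 square feet → General Business Certificate not required.
§9.3 revenue $1,250,000 ≤ $2,425,000; employees 79 ≥ 61; floor area 4,900 square feet ≤ 16,400 square feet → Compliance Authorization not required.
§9.4 revenue $1,250,000 > $1,175,000; floor area 4,900 square feet ≥ 2,600 square feet → Municipal License not required.
§9.5 hosts events open to the public; floor area 4,900 square feet < 5,600 square feet → exempt from Home Occupation Permit.
§9.6 does not sell alcoholic beverages; is a home-based business → Municipal Permit not required.
§9.7 employees 79 ≥ 27; floor area 4,900 square feet < 5,900 square feet → Commercial License not required.
§9.8 is a home-based business (not: operates from an industrially zoned site) → Industrial Use License not required.
§9.9 is a home-based business; revenue $1,250,000 > $75,000; employees 79 > 54 → Home Occupation Authorization required.
§9.10 employees 79 ≤ 92; is a home-based business → Operating Certificate required.

Home Occupation Authorization, Operating Certificate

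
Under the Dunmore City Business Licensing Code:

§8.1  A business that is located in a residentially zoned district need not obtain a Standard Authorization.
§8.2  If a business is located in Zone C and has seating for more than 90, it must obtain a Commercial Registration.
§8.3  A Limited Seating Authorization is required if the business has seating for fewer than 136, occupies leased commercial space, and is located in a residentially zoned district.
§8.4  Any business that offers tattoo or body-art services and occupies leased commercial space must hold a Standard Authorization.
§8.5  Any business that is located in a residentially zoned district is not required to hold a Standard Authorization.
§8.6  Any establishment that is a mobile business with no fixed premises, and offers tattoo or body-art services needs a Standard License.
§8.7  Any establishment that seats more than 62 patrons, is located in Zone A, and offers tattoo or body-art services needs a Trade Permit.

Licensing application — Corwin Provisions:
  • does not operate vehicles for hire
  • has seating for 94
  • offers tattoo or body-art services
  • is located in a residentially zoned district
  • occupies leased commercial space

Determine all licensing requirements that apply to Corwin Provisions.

§8.1 is located in a residentially zoned district → exempt from Standard Authorization.
§8.2 is located in a residentially zoned district (not: is located in Zone C); seating 94 > 90 → Commercial Registration not required.
§8.3 seating 94 < 136; occupies leased commercial space; is located in a residentially zoned district → Limited Seating Authorization required.
§8.4 offers tattoo or body-art services; occupies leased commercial space → Standard Authorization required.
§8.5 is located in a residentially zoned district → exempt from Standard Authorization.
§8.6 occupies leased commercial space (not: is a mobile business with no fixed premises); offers tattoo or body-art services → Standard License not required.
§8.7 seating 94 > 62; is located in a residentially zoned district (not: is located in Zone A); offers tattoo or body-art services → Trade Permit not required.

Limited Seating Authorization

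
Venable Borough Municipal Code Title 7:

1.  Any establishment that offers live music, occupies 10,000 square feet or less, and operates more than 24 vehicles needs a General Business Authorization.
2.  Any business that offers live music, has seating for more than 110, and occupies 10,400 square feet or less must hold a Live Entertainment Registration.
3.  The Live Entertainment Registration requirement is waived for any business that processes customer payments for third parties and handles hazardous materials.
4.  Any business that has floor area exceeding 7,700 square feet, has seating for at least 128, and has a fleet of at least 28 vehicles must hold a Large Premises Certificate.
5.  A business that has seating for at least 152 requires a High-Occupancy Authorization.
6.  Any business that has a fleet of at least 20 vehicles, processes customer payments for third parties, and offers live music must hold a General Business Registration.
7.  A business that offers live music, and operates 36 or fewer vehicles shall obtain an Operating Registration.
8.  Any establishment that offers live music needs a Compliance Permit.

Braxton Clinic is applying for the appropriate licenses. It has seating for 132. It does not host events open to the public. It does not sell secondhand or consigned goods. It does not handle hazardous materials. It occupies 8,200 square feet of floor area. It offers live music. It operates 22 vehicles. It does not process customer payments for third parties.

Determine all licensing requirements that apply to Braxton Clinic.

1. offers live music; floor area 8,200 square feet ≤ 10,000 square feet; vehicles 22 ≤ 24 → General Business Authorization not required.
2. offers live music; seating 132 > 110; floor area 8,200 square feet ≤ 10,400 square feet → Live Entertainment Registration required.
3. does not process customer payments for third parties; does not handle hazardous materials → Live Entertainment Registration exemption does not apply.
4. floor area 8,200 square feet > 7,700 square feet; seating 132 ≥ 128; vehicles 22 < 28 → Large Premises Certificate not required.
5. seating 132 < 152 → High-Occupancy Authorization not required.
6. vehicles 22 ≥ 20; does not process customer payments for third parties; offers live music → General Business Registration not required.
7. offers live music; vehicles 22 ≤ 36 → Operating Registration required.
8. offers live music → Compliance Permit required.

Compliance Permit, Live Entertainment Registration, Operating Registration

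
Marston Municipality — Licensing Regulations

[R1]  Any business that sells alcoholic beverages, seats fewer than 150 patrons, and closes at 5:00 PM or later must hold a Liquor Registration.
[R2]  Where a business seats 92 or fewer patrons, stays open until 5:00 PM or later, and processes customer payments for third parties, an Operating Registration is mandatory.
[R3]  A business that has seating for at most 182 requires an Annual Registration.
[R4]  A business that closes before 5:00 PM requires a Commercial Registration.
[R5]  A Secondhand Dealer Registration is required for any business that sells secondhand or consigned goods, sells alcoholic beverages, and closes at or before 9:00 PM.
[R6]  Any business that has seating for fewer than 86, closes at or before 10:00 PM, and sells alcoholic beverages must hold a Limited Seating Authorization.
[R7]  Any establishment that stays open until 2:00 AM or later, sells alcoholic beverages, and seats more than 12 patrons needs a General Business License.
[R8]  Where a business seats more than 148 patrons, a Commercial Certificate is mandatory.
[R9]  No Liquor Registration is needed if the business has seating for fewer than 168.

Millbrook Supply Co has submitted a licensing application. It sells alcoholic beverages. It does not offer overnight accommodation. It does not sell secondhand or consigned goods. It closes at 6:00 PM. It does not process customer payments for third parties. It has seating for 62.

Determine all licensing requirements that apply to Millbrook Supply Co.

[R1] sells alcoholic beverages; seating 62 < 150; closes 6:00 PM, after 5:00 PM → Liquor Registration required.
[R2] seating 62 ≤ 92; closes 6:00 PM, after 5:00 PM; does not process customer payments for third parties → Operating Registration not required.
[R3] seating 62 ≤ 182 → Annual Registration required.
[R4] closes 6:00 PM, after 5:00 PM → Commercial Registration not required.
[R5] does not sell secondhand or consigned goods; sells alcoholic beverages; closes 6:00 PM, at/before 9:00 PM → Secondhand Dealer Registration not required.
[R6] seating 62 < 86; closes 6:00 PM, at/before 10:00 PM; sells alcoholic beverages → Limited Seating Authorization required.
[R7] closes 6:00 PM, at/before 2:00 AM; sells alcoholic beverages; seating 62 > 12 → General Business License not required.
[R8] seating 62 ≤ 148 → Commercial Certificate not required.
[R9] seating 62 < 168 → exempt from Liquor Registration.

Annual Registration, Limited Seating Authorization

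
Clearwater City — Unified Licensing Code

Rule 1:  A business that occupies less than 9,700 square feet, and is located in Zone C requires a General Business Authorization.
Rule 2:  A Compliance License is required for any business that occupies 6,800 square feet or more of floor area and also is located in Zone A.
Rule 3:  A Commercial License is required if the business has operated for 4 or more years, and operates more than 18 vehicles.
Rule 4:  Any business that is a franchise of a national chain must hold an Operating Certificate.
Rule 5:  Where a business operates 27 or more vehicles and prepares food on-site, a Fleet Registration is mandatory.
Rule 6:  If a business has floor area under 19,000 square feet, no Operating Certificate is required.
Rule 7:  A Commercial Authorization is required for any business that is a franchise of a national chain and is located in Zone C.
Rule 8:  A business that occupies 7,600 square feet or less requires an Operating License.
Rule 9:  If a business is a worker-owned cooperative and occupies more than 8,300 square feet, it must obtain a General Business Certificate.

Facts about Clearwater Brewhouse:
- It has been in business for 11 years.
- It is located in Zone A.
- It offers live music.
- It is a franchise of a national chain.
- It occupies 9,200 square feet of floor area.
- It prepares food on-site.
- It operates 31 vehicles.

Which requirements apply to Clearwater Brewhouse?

Rule 1: floor area 9,200 square feet < 9,700 square feet; is located in Zone A (not: is located in Zone C) → General Business Authorization not required.
Rule 2: floor area 9,200 square feet ≥ 6,800 square feet; is located in Zone A → Compliance License required.
Rule 3: years in business 11 ≥ 4; vehicles 31 > 18 → Commercial License required.
Rule 4: is a franchise of a national chain → Operating Certificate required.
Rule 5: vehicles 31 ≥ 27; prepares food on-site → Fleet Registration required.
Rule 6: floor area 9,200 square feet < 19,000 square feet → exempt from Operating Certificate.
Rule 7: is a franchise of a national chain; is located in Zone A (not: is located in Zone C) → Commercial Authorization not required.
Rule 8: floor area 9,200 square feet > 7,600 square feet → Operating License not required.
Rule 9: is a franchise of a national chain (not: is a worker-owned cooperative); floor area 9,200 square feet > 8,300 square feet → General Business Certificate not required.

Commercial License, Compliance License, Fleet Registration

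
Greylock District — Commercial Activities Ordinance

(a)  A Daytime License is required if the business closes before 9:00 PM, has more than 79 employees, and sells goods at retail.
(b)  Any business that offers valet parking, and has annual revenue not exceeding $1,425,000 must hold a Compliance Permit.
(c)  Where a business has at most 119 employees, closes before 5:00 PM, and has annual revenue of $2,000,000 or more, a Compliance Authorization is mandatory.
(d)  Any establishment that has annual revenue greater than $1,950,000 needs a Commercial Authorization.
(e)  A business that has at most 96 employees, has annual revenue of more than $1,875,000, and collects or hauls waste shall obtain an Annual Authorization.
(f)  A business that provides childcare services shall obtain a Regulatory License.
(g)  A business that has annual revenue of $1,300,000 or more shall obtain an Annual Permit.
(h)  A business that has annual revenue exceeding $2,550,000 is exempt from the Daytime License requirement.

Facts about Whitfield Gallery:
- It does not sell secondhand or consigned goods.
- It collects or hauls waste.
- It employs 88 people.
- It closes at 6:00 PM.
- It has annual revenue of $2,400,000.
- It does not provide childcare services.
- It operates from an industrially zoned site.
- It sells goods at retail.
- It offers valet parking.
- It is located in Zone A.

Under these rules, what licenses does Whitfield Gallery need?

(a) closes 6:00 PM, at/before 9:00 PM; employees 88 > 79; sells goods at retail → Daytime License required.
(b) offers valet parking; revenue $2,400,000 > $1,425,000 → Compliance Permit not required.
(c) employees 88 ≤ 119; closes 6:00 PM, after 5:00 PM; revenue $2,400,000 ≥ $2,000,000 → Compliance Authorization not required.
(d) revenue $2,400,000 > $1,950,000 → Commercial Authorization required.
(e) employees 88 ≤ 96; revenue $2,400,000 > $1,875,000; collects or hauls waste → Annual Authorization required.
(f) does not provide childcare services → Regulatory License not required.
(g) revenue $2,400,000 ≥ $1,300,000 → Annual Permit required.
(h) revenue $2,400,000 ≤ $2,550,000 → Daytime License exemption does not apply.

Annual Authorization, Annual Permit, Commercial Authorization, Daytime License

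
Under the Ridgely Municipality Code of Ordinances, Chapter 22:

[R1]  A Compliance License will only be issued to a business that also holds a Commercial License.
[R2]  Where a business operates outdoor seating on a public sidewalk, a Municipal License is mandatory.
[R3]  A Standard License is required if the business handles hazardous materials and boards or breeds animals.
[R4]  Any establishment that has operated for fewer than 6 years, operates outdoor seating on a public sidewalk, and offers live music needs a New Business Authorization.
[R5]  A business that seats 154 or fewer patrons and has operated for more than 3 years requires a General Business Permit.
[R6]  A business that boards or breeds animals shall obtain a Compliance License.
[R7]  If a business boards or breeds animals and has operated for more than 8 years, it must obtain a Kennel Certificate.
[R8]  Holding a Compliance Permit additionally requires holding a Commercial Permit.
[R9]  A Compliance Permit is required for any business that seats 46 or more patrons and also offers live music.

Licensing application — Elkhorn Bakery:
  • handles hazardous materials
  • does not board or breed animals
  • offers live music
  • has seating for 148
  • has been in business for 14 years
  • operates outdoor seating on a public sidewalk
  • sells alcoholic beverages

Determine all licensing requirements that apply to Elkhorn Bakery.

Commercial Permit, Compliance Permit, General Business Permit, Municipal License

[R1] Compliance License is not required → no effect.
[R2] operates outdoor seating on a public sidewalk → Municipal License required.
[R3] handles hazardous materials; does not board or breed animals → Standard License not required.
[R4] years in business 14 ≥ 6; operates outdoor seating on a public sidewalk; offers live music → New Business Authorization not required.
[R5] seating 148 ≤ 154; years in business 14 > 3 → General Business Permit required.
[R6] does not board or breed animals → Compliance License not required.
[R7] does not board or breed animals; years in business 14 > 8 → Kennel Certificate not required.
[R8] Compliance Permit is required → Commercial Permit also required.
[R9] seating 148 ≥ 46; offers live music → Compliance Permit required.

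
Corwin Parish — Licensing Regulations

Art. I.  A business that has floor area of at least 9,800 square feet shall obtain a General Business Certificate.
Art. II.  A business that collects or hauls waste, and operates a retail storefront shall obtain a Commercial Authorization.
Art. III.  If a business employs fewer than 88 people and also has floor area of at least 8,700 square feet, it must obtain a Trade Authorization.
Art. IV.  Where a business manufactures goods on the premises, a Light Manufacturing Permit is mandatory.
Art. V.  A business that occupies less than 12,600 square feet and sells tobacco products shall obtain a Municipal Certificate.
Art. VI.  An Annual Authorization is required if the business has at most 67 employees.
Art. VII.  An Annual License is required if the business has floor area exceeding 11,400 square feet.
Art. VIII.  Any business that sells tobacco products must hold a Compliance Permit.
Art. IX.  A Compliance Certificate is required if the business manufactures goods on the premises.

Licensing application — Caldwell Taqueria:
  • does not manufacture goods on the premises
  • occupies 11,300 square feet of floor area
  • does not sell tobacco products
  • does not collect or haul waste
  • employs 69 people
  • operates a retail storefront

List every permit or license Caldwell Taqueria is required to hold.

Art. I. floor area 11,300 square feet ≥ 9,800 square feet → General Business Certificate required.
Art. II. does not collect or haul waste; operates a retail storefront → Commercial Authorization not required.
Art. III. employees 69 < 88; floor area 11,300 square feet ≥ 8,700 square feet → Trade Authorization required.
Art. IV. does not manufacture goods on the premises → Light Manufacturing Permit not required.
Art. V. floor area 11,300 square feet < 12,600 square feet; does not sell tobacco products → Municipal Certificate not required.
Art. VI. employees 69 > 67 → Annual Authorization not required.
Art. VII. floor area 11,300 square feet ≤ 11,400 square feet → Annual License not required.
Art. VIII. does not sell tobacco products → Compliance Permit not required.
Art. IX. does not manufacture goods on the premises → Compliance Certificate not required.

General Business Certificate, Trade Authorization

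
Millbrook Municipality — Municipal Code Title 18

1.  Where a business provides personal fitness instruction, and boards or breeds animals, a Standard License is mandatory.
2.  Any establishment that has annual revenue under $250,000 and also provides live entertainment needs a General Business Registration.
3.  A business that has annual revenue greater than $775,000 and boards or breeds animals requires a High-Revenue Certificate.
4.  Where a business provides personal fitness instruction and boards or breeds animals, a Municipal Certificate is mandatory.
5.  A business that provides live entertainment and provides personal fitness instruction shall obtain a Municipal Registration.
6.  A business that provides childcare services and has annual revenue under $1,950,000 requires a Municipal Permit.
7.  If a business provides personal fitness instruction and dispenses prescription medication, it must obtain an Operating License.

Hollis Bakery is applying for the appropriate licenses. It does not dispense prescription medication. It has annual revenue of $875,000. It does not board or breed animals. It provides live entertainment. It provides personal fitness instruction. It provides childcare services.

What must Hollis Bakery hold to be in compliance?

1. provides personal fitness instruction; does not board or breed animals → Standard License not required.
2. revenue $875,000 ≥ $250,000; provides live entertainment → General Business Registration not required.
3. revenue $875,000 > $775,000; does not board or breed animals → High-Revenue Certificate not required.
4. provides personal fitness instruction; does not board or breed animals → Municipal Certificate not required.
5. provides live entertainment; provides personal fitness instruction → Municipal Registration required.
6. provides childcare services; revenue $875,000 < $1,950,000 → Municipal Permit required.
7. provides personal fitness instruction; does not dispense prescription medication → Operating License not required.

Municipal Permit, Municipal Registration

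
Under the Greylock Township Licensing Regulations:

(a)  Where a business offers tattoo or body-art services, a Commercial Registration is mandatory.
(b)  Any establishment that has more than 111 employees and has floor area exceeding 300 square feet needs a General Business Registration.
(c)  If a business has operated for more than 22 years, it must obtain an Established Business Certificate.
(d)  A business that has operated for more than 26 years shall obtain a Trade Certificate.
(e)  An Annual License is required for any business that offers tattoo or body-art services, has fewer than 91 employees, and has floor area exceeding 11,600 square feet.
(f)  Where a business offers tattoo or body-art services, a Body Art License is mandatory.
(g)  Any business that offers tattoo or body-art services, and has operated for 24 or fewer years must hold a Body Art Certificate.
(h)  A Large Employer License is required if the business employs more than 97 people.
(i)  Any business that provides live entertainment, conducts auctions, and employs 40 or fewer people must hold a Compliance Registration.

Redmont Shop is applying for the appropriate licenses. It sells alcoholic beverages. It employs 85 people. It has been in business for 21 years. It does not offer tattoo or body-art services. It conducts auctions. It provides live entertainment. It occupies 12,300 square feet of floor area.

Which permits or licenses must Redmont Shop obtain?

(a) does not offer tattoo or body-art services → Commercial Registration not required.
(b) employees 85 ≤ 111; floor area 12,300 square feet > 300 square feet → General Business Registration not required.
(c) years in business 21 ≤ 22 → Established Business Certificate not required.
(d) years in business 21 ≤ 26 → Trade Certificate not required.
(e) does not offer tattoo or body-art services; employees 85 < 91; floor area 12,300 square feet > 11,600 square feet → Annual License not required.
(f) does not offer tattoo or body-art services → Body Art License not required.
(g) does not offer tattoo or body-art services; years in business 21 ≤ 24 → Body Art Certificate not required.
(h) employees 85 ≤ 97 → Large Employer License not required.
(i) provides live entertainment; conducts auctions; employees 85 > 40 → Compliance Registration not required.

None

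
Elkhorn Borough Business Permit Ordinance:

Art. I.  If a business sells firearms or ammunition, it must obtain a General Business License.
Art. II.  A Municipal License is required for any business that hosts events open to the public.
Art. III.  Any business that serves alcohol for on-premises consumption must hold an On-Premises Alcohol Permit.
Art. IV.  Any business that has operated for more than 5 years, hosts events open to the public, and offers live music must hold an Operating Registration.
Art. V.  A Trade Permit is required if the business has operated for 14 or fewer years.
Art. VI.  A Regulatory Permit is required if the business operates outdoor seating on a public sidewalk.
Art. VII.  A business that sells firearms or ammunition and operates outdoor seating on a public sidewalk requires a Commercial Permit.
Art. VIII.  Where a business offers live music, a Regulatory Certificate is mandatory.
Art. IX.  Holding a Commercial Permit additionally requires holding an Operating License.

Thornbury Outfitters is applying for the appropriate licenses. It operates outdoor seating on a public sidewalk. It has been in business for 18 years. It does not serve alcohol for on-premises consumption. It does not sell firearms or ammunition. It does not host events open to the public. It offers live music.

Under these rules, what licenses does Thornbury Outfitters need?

Regulatory Certificate, Regulatory Permit

Art. I. does not sell firearms or ammunition → General Business License not required.
Art. II. does not host events open to the public → Municipal License not required.
Art. III. does not serve alcohol for on-premises consumption → On-Premises Alcohol Permit not required.
Art. IV. years in business 18 > 5; does not host events open to the public; offers live music → Operating Registration not required.
Art. V. years in business 18 > 14 → Trade Permit not required.
Art. VI. operates outdoor seating on a public sidewalk → Regulatory Permit required.
Art. VII. does not sell firearms or ammunition; operates outdoor seating on a public sidewalk → Commercial Permit not required.
Art. VIII. offers live music → Regulatory Certificate required.
Art. IX. Commercial Permit is not required → no effect.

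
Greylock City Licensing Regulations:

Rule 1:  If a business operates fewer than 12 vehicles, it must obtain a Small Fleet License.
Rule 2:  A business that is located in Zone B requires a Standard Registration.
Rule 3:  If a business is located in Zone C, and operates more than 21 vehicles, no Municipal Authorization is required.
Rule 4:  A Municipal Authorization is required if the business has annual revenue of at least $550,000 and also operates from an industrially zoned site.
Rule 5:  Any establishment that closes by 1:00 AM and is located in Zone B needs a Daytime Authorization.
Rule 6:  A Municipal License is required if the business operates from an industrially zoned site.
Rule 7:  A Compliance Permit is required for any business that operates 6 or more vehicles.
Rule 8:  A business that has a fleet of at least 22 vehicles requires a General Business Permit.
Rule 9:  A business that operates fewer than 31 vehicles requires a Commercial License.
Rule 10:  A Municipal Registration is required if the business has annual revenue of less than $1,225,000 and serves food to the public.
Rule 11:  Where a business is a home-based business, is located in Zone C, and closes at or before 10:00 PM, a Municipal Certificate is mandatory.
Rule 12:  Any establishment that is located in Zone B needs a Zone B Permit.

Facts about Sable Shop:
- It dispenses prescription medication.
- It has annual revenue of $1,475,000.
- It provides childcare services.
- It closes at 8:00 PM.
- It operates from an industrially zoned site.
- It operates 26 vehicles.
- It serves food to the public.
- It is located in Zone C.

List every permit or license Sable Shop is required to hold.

Rule 1: vehicles 26 ≥ 12 → Small Fleet License not required.
Rule 2: is located in Zone C (not: is located in Zone B) → Standard Registration not required.
Rule 3: is located in Zone C; vehicles 26 > 21 → exempt from Municipal Authorization.
Rule 4: revenue $1,475,000 ≥ $550,000; operates from an industrially zoned site → Municipal Authorization required.
Rule 5: closes 8:00 PM, at/before 1:00 AM; is located in Zone C (not: is located in Zone B) → Daytime Authorization not required.
Rule 6: operates from an industrially zoned site → Municipal License required.
Rule 7: vehicles 26 ≥ 6 → Compliance Permit required.
Rule 8: vehicles 26 ≥ 22 → General Business Permit required.
Rule 9: vehicles 26 < 31 → Commercial License required.
Rule 10: revenue $1,475,000 ≥ $1,225,000; serves food to the public → Municipal Registration not required.
Rule 11: operates from an industrially zoned site (not: is a home-based business); is located in Zone C; closes 8:00 PM, at/before 10:00 PM → Municipal Certificate not required.
Rule 12: is located in Zone C (not: is located in Zone B) → Zone B Permit not required.

Commercial License, Compliance Permit, General Business Permit, Municipal License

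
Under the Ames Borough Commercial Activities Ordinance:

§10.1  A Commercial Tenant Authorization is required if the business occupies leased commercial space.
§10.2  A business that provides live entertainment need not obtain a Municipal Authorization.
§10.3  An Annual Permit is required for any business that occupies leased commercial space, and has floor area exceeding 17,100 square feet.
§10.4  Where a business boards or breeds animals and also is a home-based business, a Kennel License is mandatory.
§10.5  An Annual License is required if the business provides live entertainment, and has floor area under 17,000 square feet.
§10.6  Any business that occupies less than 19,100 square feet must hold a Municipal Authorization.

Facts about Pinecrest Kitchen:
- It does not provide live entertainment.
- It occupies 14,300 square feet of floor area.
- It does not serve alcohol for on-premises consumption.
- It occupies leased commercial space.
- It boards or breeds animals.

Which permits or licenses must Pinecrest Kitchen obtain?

§10.1 occupies leased commercial space → Commercial Tenant Authorization required.
§10.2 does not provide live entertainment → Municipal Authorization exemption does not apply.
§10.3 occupies leased commercial space; floor area 14,300 square feet ≤ 17,100 square feet → Annual Permit not required.
§10.4 boards or breeds animals; occupies leased commercial space (not: is a home-based business) → Kennel License not required.
§10.5 does not provide live entertainment; floor area 14,300 square feet < 17,000 square feet → Annual License not required.
§10.6 floor area 14,300 square feet < 19,100 square feet → Municipal Authorization required.

Commercial Tenant Authorization, Municipal Authorization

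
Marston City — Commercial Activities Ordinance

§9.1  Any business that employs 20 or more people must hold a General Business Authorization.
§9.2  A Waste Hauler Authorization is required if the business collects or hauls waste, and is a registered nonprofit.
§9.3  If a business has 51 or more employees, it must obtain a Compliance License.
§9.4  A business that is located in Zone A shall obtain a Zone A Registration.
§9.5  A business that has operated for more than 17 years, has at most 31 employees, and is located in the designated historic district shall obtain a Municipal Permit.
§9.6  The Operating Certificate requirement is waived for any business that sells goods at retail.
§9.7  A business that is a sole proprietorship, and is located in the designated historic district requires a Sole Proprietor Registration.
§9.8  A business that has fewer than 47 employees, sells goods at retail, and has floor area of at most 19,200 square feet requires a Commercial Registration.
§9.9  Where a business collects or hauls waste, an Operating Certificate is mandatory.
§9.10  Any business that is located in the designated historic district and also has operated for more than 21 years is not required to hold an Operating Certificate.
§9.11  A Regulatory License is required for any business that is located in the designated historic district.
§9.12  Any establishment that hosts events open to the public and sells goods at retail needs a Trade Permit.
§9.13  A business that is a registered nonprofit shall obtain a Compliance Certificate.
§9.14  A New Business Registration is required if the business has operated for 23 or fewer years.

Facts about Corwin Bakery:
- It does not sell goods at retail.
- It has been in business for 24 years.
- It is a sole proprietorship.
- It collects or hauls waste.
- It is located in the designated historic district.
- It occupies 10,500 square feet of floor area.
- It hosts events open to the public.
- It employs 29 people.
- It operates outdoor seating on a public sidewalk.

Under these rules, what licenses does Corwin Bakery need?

General Business Authorization, Municipal Permit, Regulatory License, Sole Proprietor Registration

§9.1 employees 29 ≥ 20 → General Business Authorization required.
§9.2 collects or hauls waste; is a sole proprietorship (not: is a registered nonprofit) → Waste Hauler Authorization not required.
§9.3 employees 29 < 51 → Compliance License not required.
§9.4 is located in the designated historic district (not: is located in Zone A) → Zone A Registration not required.
§9.5 years in business 24 > 17; employees 29 ≤ 31; is located in the designated historic district → Municipal Permit required.
§9.6 does not sell goods at retail → Operating Certificate exemption does not apply.
§9.7 is a sole proprietorship; is located in the designated historic district → Sole Proprietor Registration required.
§9.8 employees 29 < 47; does not sell goods at retail; floor area 10,500 square feet ≤ 19,200 square feet → Commercial Registration not required.
§9.9 collects or hauls waste → Operating Certificate required.
§9.10 is located in the designated historic district; years in business 24 > 21 → exempt from Operating Certificate.
§9.11 is located in the designated historic district → Regulatory License required.
§9.12 hosts events open to the public; does not sell goods at retail → Trade Permit not required.
§9.13 is a sole proprietorship (not: is a registered nonprofit) → Compliance Certificate not required.
§9.14 years in business 24 > 23 → New Business Registration not required.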